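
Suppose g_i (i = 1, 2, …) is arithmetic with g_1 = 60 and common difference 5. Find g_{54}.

g_i = 60 + (i - 1)·5.
g_{54} = 60 + 53·5 = 325.

325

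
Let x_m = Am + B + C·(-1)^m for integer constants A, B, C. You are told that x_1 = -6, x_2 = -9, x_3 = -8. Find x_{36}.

Write the equations: A + B - C = -6; 2A + B + C = -9; 3A + B - C = -8.
Subtracting the first from the second: A + 2C = -3.
Subtracting the second from the third: A - 2C = 1.
Solving: C = -1, A = -1, then B = -6.
Therefore x_{36} = -36 + (-6) + (-1)·1 = -43.

-43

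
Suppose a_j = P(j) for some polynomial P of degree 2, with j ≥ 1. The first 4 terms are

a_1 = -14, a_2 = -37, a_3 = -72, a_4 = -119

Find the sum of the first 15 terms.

-8085

1st diffs: -23, -35, -47.
2nd diffs: -12, -12 (constant).
Newton forward-difference form: a_j = -14 + (-23)·C(j-1,1) + (-12)·C(j-1,2).
Continuing: …, -178, -249, -332, -427, …, a_{15} = -1428.
Summing j = 1..15 (15 terms) gives -8085.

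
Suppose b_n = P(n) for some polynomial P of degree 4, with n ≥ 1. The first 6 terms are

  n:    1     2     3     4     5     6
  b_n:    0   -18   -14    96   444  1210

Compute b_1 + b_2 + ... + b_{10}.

1st diffs: -18, 4, 110, 348, 766.
2nd diffs: 22, 106, 238, 418.
3rd diffs: 84, 132, 180.
4th diffs: 48, 48 (constant).
So b_n = 2n^4 - 6n^3 - 3n^2 + 3n + 4.
Continuing: 2622, 4956, 8536, 13734.
Summing n = 1..10 (10 terms) gives 31566.

31566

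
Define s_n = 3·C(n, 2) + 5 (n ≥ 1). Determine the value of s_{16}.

365

C(16, 2) = 120, so s_{16} = 365.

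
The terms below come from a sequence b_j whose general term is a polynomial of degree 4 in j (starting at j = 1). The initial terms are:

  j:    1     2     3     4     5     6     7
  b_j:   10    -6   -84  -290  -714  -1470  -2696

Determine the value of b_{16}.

-69530

1st diffs: -16, -78, -206, -424, -756, -1226.
2nd diffs: -62, -128, -218, -332, -470.
3rd diffs: -66, -90, -114, -138.
4th diffs: -24, -24, -24 (constant).
So b_j = -j^4 - j^3 + 6j + 6.
Evaluating at j = 16 gives b_{16} = -69530.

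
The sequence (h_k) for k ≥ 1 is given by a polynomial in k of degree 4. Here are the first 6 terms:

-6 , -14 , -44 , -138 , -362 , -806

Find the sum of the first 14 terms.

-98910

1st diffs: -8, -30, -94, -224, -444.
2nd diffs: -22, -64, -130, -220.
3rd diffs: -42, -66, -90.
4th diffs: -24, -24 (constant).
Newton forward-difference form: h_k = -6 + (-8)·C(k-1,1) + (-22)·C(k-1,2) + (-42)·C(k-1,3) + (-24)·C(k-1,4).
Continuing: …, -1584, -2834, -4718, -7422, …, h_{14} = -30998.
Summing k = 1..14 (14 terms) gives -98910.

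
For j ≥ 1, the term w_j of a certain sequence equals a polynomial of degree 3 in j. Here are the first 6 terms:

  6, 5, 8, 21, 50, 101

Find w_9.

1st diffs: -1, 3, 13, 29, 51.
2nd diffs: 4, 10, 16, 22.
3rd diffs: 6, 6, 6 (constant).
So w_j = j^3 - 4j^2 + 4j + 5.
Evaluating at j = 9 gives w_9 = 446.

446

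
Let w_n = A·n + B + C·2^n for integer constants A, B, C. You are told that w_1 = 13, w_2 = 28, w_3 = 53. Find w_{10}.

5168

The three given values yield: A + B + 2C = 13; 2A + B + 4C = 28; 3A + B + 8C = 53.
Subtracting the first from the second: A + 2C = 15.
Subtracting the second from the third: A + 4C = 25.
Solving: C = 5, A = 5, then B = -2.
Hence w_{10} = 5·10 + (-2) + 5·1024 = 5168.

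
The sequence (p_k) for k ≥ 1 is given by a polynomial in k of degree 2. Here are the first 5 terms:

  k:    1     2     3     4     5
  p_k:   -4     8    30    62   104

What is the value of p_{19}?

1742

1st diffs: 12, 22, 32, 42.
2nd diffs: 10, 10, 10 (constant).
Newton forward-difference form: p_k = -4 + 12·C(k-1,1) + 10·C(k-1,2).
At k = 19: k-1 = 18, so p_{19} = -4 + 216 + 1530 = 1742.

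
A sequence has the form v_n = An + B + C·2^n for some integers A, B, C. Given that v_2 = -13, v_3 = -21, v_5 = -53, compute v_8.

At n = 2, 3, 5: 2A + B + 4C = -13; 3A + B + 8C = -21; 5A + B + 32C = -53.
Subtracting the first from the second: A + 4C = -8.
Subtracting the second from the third: 2A + 24C = -32.
Solving: C = -1, A = -4, then B = -1.
Therefore v_8 = -32 + (-1) + (-1)·256 = -289.

-289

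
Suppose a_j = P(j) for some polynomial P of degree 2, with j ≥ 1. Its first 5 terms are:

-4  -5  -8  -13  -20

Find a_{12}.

-125

1st diffs: -1, -3, -5, -7.
2nd diffs: -2, -2, -2 (constant).
Newton forward-difference form: a_j = -4 + (-1)·C(j-1,1) + (-2)·C(j-1,2).
At j = 12: j-1 = 11, so a_{12} = -4 - 11 - 110 = -125.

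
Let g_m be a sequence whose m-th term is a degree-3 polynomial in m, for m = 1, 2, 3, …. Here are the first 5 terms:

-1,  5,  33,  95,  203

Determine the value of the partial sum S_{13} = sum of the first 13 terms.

1st diffs: 6, 28, 62, 108.
2nd diffs: 22, 34, 46.
3rd diffs: 12, 12 (constant).
Newton forward-difference form: g_m = -1 + 6·C(m-1,1) + 22·C(m-1,2) + 12·C(m-1,3).
Continuing: …, 369, 605, 923, 1335, …, g_{13} = 4163.
Summing m = 1..13 (13 terms) gives 15327.

15327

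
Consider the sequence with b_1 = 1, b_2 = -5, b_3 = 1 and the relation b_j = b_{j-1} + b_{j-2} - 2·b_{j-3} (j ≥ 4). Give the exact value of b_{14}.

Compute successive terms:
b_4 = -6  b_5 = 5  b_6 = -3  …  b_{11} = 13  b_{12} = -35  b_{13} = -10  b_{14} = -71.

-71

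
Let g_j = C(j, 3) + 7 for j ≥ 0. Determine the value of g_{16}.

567

C(16, 3) = 560, so g_{16} = 567.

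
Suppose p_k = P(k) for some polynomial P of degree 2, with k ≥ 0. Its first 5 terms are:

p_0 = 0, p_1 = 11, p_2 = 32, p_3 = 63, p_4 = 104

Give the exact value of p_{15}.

1st diffs: 11, 21, 31, 41.
2nd diffs: 10, 10, 10 (constant).
Newton forward-difference form: p_k = 11·C(k,1) + 10·C(k,2).
At k = 15: k = 15, so p_{15} = 165 + 1050 = 1215.

1215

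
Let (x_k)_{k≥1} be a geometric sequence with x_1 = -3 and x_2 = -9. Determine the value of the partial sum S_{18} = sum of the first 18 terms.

Common ratio r = 3.
x_k = (-3)·3^(k-1).
S = (-3)·(3^18 - 1)/(3 - 1) = (-3)·(387420489 - 1)/(2) = -581130732.

-581130732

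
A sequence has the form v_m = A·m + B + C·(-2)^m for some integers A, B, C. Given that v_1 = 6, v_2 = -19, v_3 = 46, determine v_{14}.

-81859

The three given values yield: A + B - 2C = 6; 2A + B + 4C = -19; 3A + B - 8C = 46.
Subtracting the first from the second: A + 6C = -25.
Subtracting the second from the third: A - 12C = 65.
Solving: C = -5, A = 5, then B = -9.
Therefore v_{14} = 70 + (-9) + (-5)·16384 = -81859.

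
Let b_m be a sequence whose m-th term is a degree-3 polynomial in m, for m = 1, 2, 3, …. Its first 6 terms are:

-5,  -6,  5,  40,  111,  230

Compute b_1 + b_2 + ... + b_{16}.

1st diffs: -1, 11, 35, 71, 119.
2nd diffs: 12, 24, 36, 48.
3rd diffs: 12, 12, 12 (constant).
So b_m = 2m^3 - 6m^2 + 3m - 4.
Continuing: …, 409, 660, 995, 1426, …, b_{16} = 6700.
Summing m = 1..16 (16 terms) gives 28360.

28360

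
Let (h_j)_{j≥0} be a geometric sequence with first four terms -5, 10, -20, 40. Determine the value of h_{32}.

-21474836480

Common ratio r = -2.
h_j = (-5)·(-2)^(j-0).
h_{32} = (-5)·(-2)^32 = -21474836480.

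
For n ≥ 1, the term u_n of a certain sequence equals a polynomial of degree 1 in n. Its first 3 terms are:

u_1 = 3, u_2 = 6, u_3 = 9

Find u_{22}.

1st diffs: 3, 3 (constant).
So u_n = 3n.
Evaluating at n = 22 gives u_{22} = 66.

66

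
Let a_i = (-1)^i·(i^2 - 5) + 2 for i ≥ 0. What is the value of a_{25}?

(-1)^25 = -1; i^2 - 5 at i=25 is 620; so a_{25} = -618.

-618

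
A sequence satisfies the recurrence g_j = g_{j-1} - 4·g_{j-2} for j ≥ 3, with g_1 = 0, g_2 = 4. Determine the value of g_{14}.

Iterate the recurrence:
g_3 = 4  g_4 = -12  g_5 = -28  …  g_{11} = 1220  g_{12} = 3956  g_{13} = -924  g_{14} = -16748.

-16748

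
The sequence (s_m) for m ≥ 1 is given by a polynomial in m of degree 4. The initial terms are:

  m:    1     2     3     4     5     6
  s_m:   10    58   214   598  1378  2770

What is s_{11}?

29830

1st diffs: 48, 156, 384, 780, 1392.
2nd diffs: 108, 228, 396, 612.
3rd diffs: 120, 168, 216.
4th diffs: 48, 48 (constant).
Newton forward-difference form: s_m = 10 + 48·C(m-1,1) + 108·C(m-1,2) + 120·C(m-1,3) + 48·C(m-1,4).
At m = 11: m-1 = 10, so s_{11} = 10 + 480 + 4860 + 14400 + 10080 = 29830.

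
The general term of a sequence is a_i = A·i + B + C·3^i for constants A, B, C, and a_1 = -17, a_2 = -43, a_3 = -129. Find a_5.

Plug in i = 1, 2, 3: A + B + 3C = -17; 2A + B + 9C = -43; 3A + B + 27C = -129.
Subtracting the first from the second: A + 6C = -26.
Subtracting the second from the third: A + 18C = -86.
Solving: C = -5, A = 4, then B = -6.
Therefore a_5 = 20 + (-6) + (-5)·243 = -1201.

-1201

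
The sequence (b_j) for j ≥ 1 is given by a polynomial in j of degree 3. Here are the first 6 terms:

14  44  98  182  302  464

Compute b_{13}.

1st diffs: 30, 54, 84, 120, 162.
2nd diffs: 24, 30, 36, 42.
3rd diffs: 6, 6, 6 (constant).
Newton forward-difference form: b_j = 14 + 30·C(j-1,1) + 24·C(j-1,2) + 6·C(j-1,3).
At j = 13: j-1 = 12, so b_{13} = 14 + 360 + 1584 + 1320 = 3278.

3278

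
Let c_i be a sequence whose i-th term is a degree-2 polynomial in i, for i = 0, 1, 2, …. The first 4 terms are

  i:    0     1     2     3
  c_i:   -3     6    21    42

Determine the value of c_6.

141

1st diffs: 9, 15, 21.
2nd diffs: 6, 6 (constant).
So c_i = 3i^2 + 6i - 3.
Evaluating at i = 6 gives c_6 = 141.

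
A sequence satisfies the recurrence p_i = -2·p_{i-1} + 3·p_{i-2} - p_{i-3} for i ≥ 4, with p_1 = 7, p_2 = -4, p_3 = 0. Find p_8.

Step forward from the initial values:
p_4 = -19, p_5 = 42, p_6 = -141, p_7 = 427, p_8 = -1319.

-1319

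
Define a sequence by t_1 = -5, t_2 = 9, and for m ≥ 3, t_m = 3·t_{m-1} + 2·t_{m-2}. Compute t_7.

Iterate the recurrence:
t_3 = 17; t_4 = 69; t_5 = 241; t_6 = 861; t_7 = 3065.

3065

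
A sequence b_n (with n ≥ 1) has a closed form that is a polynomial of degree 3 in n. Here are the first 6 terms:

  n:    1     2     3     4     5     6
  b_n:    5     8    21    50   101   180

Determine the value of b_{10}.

896

1st diffs: 3, 13, 29, 51, 79.
2nd diffs: 10, 16, 22, 28.
3rd diffs: 6, 6, 6 (constant).
Newton forward-difference form: b_n = 5 + 3·C(n-1,1) + 10·C(n-1,2) + 6·C(n-1,3).
At n = 10: n-1 = 9, so b_{10} = 5 + 27 + 360 + 504 = 896.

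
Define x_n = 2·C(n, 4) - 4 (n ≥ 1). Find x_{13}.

C(13, 4) = 715, so x_{13} = 1426.

1426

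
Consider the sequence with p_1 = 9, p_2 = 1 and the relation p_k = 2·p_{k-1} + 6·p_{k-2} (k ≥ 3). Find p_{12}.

4517728

Step forward from the initial values:
p_3 = 56;  p_4 = 118;  p_5 = 572;  p_6 = 1852;  p_7 = 7136;  p_8 = 25384;  p_9 = 93584;  p_{10} = 339472;  p_{11} = 1240448;  p_{12} = 4517728.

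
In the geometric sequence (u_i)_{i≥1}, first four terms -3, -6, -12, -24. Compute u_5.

-48

Common ratio r = 2.
u_i = (-3)·2^(i-1).
u_5 = (-3)·2^4 = -48.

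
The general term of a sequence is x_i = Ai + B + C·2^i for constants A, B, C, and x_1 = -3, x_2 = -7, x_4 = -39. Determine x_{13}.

Plug in i = 1, 2, 4: A + B + 2C = -3; 2A + B + 4C = -7; 4A + B + 16C = -39.
Subtracting the first from the second: A + 2C = -4.
Subtracting the second from the third: 2A + 12C = -32.
Solving: C = -3, A = 2, then B = 1.
Therefore x_{13} = 26 + 1 + (-3)·8192 = -24549.

-24549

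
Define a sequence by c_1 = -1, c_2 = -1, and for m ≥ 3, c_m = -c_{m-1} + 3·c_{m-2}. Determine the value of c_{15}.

-9938

Iterate the recurrence:
c_3 = -2; c_4 = -1; c_5 = -5; …; c_{12} = 794; c_{13} = -1889; c_{14} = 4271; c_{15} = -9938.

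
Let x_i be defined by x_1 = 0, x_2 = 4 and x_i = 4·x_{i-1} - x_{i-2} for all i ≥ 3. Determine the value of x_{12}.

Iterate the recurrence:
x_3 = 16  x_4 = 60  x_5 = 224  x_6 = 836  x_7 = 3120  x_8 = 11644  x_9 = 43456  x_{10} = 162180  x_{11} = 605264  x_{12} = 2258876.

2258876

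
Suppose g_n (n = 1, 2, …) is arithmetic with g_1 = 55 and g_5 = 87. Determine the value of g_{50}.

447

Common difference d = (87 - 55) / (5 - 1) = 8.
g_n = 55 + (n - 1)·8.
g_{50} = 55 + 49·8 = 447.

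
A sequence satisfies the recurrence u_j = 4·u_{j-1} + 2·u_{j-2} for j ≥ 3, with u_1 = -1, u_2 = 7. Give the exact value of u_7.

Applying the relation repeatedly:
u_3 = 26; u_4 = 118; u_5 = 524; u_6 = 2332; u_7 = 10376.

10376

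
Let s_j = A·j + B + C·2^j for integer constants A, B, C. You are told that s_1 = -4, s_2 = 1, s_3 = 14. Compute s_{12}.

16339

At j = 1, 2, 3: A + B + 2C = -4; 2A + B + 4C = 1; 3A + B + 8C = 14.
Subtracting the first from the second: A + 2C = 5.
Subtracting the second from the third: A + 4C = 13.
Solving: C = 4, A = -3, then B = -9.
So s_j = -3·j + (-9) + 4·2^j; at j=12 this is 16339.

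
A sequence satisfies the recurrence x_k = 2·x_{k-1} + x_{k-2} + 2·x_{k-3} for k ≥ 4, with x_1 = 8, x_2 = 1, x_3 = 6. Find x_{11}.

23390

Iterate the recurrence:
x_4 = 29  x_5 = 66  x_6 = 173  x_7 = 470  x_8 = 1245  x_9 = 3306  x_{10} = 8797  x_{11} = 23390.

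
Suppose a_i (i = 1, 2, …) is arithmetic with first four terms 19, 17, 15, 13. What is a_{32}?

-43

Common difference d = -2.
a_i = 19 + (i - 1)·(-2).
a_{32} = 19 + 31·(-2) = -43.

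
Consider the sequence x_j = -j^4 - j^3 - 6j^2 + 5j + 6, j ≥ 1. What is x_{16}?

-71082

x_{16} = -1·16^4 - 1·16^3 - 6·16^2 + 5·16 + 6 = -71082.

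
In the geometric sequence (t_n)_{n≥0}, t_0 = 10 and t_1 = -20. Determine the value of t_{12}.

Common ratio r = -2.
t_n = 10·(-2)^(n-0).
t_{12} = 10·(-2)^12 = 40960.

40960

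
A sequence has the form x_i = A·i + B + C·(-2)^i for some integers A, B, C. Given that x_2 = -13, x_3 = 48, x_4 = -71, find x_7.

652

Write the equations: 2A + B + 4C = -13; 3A + B - 8C = 48; 4A + B + 16C = -71.
Subtracting the first from the second: A - 12C = 61.
Subtracting the second from the third: A + 24C = -119.
Solving: C = -5, A = 1, then B = 5.
So x_i = 1·i + 5 + (-5)·(-2)^i; at i=7 this is 652.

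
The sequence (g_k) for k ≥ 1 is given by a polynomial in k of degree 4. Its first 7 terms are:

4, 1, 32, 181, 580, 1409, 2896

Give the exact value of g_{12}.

31541

1st diffs: -3, 31, 149, 399, 829, 1487.
2nd diffs: 34, 118, 250, 430, 658.
3rd diffs: 84, 132, 180, 228.
4th diffs: 48, 48, 48 (constant).
So g_k = 2k^4 - 6k^3 + 3k^2 + 5.
Evaluating at k = 12 gives g_{12} = 31541.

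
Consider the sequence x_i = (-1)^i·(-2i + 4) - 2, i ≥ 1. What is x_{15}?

24

(-1)^15 = -1; -2i + 4 at i=15 is -26; so x_{15} = 24.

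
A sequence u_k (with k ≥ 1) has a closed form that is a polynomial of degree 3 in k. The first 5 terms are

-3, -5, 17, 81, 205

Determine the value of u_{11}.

3217

1st diffs: -2, 22, 64, 124.
2nd diffs: 24, 42, 60.
3rd diffs: 18, 18 (constant).
Newton forward-difference form: u_k = -3 + (-2)·C(k-1,1) + 24·C(k-1,2) + 18·C(k-1,3).
At k = 11: k-1 = 10, so u_{11} = -3 - 20 + 1080 + 2160 = 3217.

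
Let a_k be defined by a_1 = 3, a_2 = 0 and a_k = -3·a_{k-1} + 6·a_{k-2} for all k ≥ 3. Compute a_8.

Step forward from the initial values:
a_3 = 18, a_4 = -54, a_5 = 270, a_6 = -1134, a_7 = 5022, a_8 = -21870.

-21870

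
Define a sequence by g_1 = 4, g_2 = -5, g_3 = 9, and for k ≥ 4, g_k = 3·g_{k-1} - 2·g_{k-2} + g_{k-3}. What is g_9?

2819

Iterate the recurrence:
g_4 = 41;  g_5 = 100;  g_6 = 227;  g_7 = 522;  g_8 = 1212;  g_9 = 2819.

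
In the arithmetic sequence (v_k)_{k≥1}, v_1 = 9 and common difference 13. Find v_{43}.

555

v_k = 9 + (k - 1)·13.
v_{43} = 9 + 42·13 = 555.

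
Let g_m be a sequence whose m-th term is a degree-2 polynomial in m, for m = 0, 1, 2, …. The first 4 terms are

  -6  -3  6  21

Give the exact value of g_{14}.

1st diffs: 3, 9, 15.
2nd diffs: 6, 6 (constant).
So g_m = 3m^2 - 6.
Evaluating at m = 14 gives g_{14} = 582.

582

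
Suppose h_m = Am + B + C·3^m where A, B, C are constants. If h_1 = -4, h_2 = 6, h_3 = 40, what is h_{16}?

The three given values yield: A + B + 3C = -4; 2A + B + 9C = 6; 3A + B + 27C = 40.
Subtracting the first from the second: A + 6C = 10.
Subtracting the second from the third: A + 18C = 34.
Solving: C = 2, A = -2, then B = -8.
Hence h_{16} = -2·16 + (-8) + 2·43046721 = 86093402.

86093402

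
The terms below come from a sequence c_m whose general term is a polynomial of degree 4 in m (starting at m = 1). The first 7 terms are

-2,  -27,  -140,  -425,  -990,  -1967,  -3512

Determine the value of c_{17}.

-101682

1st diffs: -25, -113, -285, -565, -977, -1545.
2nd diffs: -88, -172, -280, -412, -568.
3rd diffs: -84, -108, -132, -156.
4th diffs: -24, -24, -24 (constant).
Newton forward-difference form: c_m = -2 + (-25)·C(m-1,1) + (-88)·C(m-1,2) + (-84)·C(m-1,3) + (-24)·C(m-1,4).
At m = 17: m-1 = 16, so c_{17} = -2 - 400 - 10560 - 47040 - 43680 = -101682.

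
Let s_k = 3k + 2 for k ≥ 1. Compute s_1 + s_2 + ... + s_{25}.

Over k = 1..25: Σk = 325.
Total = (3)·325 + (2)·25 = 1025.

1025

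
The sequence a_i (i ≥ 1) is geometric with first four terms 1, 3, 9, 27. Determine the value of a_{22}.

10460353203

Common ratio r = 3.
a_i = 1·3^(i-1).
a_{22} = 1·3^21 = 10460353203.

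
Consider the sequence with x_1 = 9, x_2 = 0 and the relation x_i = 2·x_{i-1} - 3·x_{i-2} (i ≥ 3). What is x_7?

297

Step forward from the initial values:
x_3 = -27, x_4 = -54, x_5 = -27, x_6 = 108, x_7 = 297.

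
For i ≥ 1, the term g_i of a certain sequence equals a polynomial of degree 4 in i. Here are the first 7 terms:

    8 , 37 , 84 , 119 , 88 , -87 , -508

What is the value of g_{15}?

1st diffs: 29, 47, 35, -31, -175, -421.
2nd diffs: 18, -12, -66, -144, -246.
3rd diffs: -30, -54, -78, -102.
4th diffs: -24, -24, -24 (constant).
So g_i = -i^4 + 5i^3 + 4i^2 - 3i + 3.
Evaluating at i = 15 gives g_{15} = -32892.

-32892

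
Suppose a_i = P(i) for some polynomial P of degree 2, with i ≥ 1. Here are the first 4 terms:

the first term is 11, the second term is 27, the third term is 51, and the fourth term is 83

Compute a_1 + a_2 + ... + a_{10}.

1st diffs: 16, 24, 32.
2nd diffs: 8, 8 (constant).
Newton forward-difference form: a_i = 11 + 16·C(i-1,1) + 8·C(i-1,2).
Continuing: …, 123, 171, 227, 291, …, a_{10} = 443.
Summing i = 1..10 (10 terms) gives 1790.

1790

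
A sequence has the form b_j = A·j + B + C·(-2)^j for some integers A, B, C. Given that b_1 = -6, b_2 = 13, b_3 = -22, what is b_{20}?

At j = 1, 2, 3: A + B - 2C = -6; 2A + B + 4C = 13; 3A + B - 8C = -22.
Subtracting the first from the second: A + 6C = 19.
Subtracting the second from the third: A - 12C = -35.
Solving: C = 3, A = 1, then B = -1.
So b_j = 1·j + (-1) + 3·(-2)^j; at j=20 this is 3145747.

3145747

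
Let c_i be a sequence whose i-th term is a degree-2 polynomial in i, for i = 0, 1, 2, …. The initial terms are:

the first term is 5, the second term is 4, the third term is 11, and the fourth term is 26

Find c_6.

1st diffs: -1, 7, 15.
2nd diffs: 8, 8 (constant).
Newton forward-difference form: c_i = 5 + (-1)·C(i,1) + 8·C(i,2).
At i = 6: i = 6, so c_6 = 5 - 6 + 120 = 119.

119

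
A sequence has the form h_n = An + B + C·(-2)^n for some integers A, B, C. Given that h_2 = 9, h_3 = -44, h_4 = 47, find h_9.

-2090

Write the equations: 2A + B + 4C = 9; 3A + B - 8C = -44; 4A + B + 16C = 47.
Subtracting the first from the second: A - 12C = -53.
Subtracting the second from the third: A + 24C = 91.
Solving: C = 4, A = -5, then B = 3.
Therefore h_9 = -45 + 3 + 4·(-512) = -2090.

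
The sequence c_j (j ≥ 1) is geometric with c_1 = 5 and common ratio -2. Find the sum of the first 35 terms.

c_j = 5·(-2)^(j-1).
S = 5·((-2)^35 - 1)/(-2 - 1) = 5·(-34359738368 - 1)/(-3) = 57266230615.

57266230615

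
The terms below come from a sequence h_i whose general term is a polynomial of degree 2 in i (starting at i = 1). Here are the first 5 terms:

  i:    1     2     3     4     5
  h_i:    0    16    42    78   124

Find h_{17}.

1st diffs: 16, 26, 36, 46.
2nd diffs: 10, 10, 10 (constant).
Newton forward-difference form: h_i = 16·C(i-1,1) + 10·C(i-1,2).
At i = 17: i-1 = 16, so h_{17} = 256 + 1200 = 1456.

1456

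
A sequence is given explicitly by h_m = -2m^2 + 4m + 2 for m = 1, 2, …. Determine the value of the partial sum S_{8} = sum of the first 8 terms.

-248

Over m = 1..8: Σm = 36, Σm² = 204.
Total = (-2)·204 + (4)·36 + (2)·8 = -248.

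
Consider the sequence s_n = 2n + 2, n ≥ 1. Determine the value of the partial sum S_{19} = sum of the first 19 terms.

418

Over n = 1..19: Σn = 190.
Total = (2)·190 + (2)·19 = 418.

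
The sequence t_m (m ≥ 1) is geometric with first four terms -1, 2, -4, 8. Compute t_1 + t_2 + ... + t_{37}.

-45812984491

Common ratio r = -2.
t_m = (-1)·(-2)^(m-1).
S = (-1)·((-2)^37 - 1)/(-2 - 1) = (-1)·(-137438953472 - 1)/(-3) = -45812984491.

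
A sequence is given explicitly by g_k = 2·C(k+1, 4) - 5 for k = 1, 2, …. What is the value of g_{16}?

4755

C(17, 4) = 2380, so g_{16} = 4755.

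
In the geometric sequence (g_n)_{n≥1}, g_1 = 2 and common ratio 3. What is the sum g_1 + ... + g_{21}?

g_n = 2·3^(n-1).
S = 2·(3^21 - 1)/(3 - 1) = 2·(10460353203 - 1)/(2) = 10460353202.

10460353202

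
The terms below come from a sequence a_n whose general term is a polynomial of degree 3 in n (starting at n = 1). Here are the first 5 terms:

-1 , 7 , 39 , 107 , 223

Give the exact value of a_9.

1st diffs: 8, 32, 68, 116.
2nd diffs: 24, 36, 48.
3rd diffs: 12, 12 (constant).
So a_n = 2n^3 - 6n + 3.
Evaluating at n = 9 gives a_9 = 1407.

1407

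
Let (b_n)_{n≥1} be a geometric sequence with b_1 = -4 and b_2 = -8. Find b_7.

-256

Common ratio r = 2.
b_n = (-4)·2^(n-1).
b_7 = (-4)·2^6 = -256.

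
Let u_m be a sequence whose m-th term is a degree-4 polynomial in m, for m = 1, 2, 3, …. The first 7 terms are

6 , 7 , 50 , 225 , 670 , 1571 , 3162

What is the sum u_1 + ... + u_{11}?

58927

1st diffs: 1, 43, 175, 445, 901, 1591.
2nd diffs: 42, 132, 270, 456, 690.
3rd diffs: 90, 138, 186, 234.
4th diffs: 48, 48, 48 (constant).
Newton forward-difference form: u_m = 6 + 1·C(m-1,1) + 42·C(m-1,2) + 90·C(m-1,3) + 48·C(m-1,4).
Continuing: 5725, 9590, 15135, 22786.
Summing m = 1..11 (11 terms) gives 58927.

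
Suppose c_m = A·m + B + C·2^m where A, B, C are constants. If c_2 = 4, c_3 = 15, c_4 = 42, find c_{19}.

Write the equations: 2A + B + 4C = 4; 3A + B + 8C = 15; 4A + B + 16C = 42.
Subtracting the first from the second: A + 4C = 11.
Subtracting the second from the third: A + 8C = 27.
Solving: C = 4, A = -5, then B = -2.
Hence c_{19} = -5·19 + (-2) + 4·524288 = 2097055.

2097055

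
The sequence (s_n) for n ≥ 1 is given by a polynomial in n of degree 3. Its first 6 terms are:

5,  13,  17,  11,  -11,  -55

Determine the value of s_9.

-379

1st diffs: 8, 4, -6, -22, -44.
2nd diffs: -4, -10, -16, -22.
3rd diffs: -6, -6, -6 (constant).
So s_n = -n^3 + 4n^2 + 3n - 1.
Evaluating at n = 9 gives s_9 = -379.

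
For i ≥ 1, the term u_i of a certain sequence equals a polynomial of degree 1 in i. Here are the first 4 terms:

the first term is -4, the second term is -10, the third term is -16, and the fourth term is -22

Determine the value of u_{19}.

1st diffs: -6, -6, -6 (constant).
So u_i = -6i + 2.
Evaluating at i = 19 gives u_{19} = -112.

-112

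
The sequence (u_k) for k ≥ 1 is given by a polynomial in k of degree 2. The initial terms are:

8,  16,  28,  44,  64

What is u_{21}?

1st diffs: 8, 12, 16, 20.
2nd diffs: 4, 4, 4 (constant).
So u_k = 2k^2 + 2k + 4.
Evaluating at k = 21 gives u_{21} = 928.

928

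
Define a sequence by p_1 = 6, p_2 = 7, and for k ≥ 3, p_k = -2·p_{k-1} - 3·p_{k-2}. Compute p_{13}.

7954

Compute successive terms:
p_3 = -32; p_4 = 43; p_5 = 10; …; p_{10} = 1519; p_{11} = -1160; p_{12} = -2237; p_{13} = 7954.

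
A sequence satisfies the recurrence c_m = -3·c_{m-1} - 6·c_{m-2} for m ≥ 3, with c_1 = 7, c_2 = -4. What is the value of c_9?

1134

c_3 = -30  c_4 = 114  c_5 = -162  c_6 = -198  c_7 = 1566  c_8 = -3510  c_9 = 1134.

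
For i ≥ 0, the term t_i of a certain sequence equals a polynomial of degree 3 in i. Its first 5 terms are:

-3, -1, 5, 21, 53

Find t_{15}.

1st diffs: 2, 6, 16, 32.
2nd diffs: 4, 10, 16.
3rd diffs: 6, 6 (constant).
Newton forward-difference form: t_i = -3 + 2·C(i,1) + 4·C(i,2) + 6·C(i,3).
At i = 15: i = 15, so t_{15} = -3 + 30 + 420 + 2730 = 3177.

3177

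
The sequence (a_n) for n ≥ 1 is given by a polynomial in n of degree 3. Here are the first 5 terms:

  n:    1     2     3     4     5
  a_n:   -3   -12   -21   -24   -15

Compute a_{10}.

1st diffs: -9, -9, -3, 9.
2nd diffs: 0, 6, 12.
3rd diffs: 6, 6 (constant).
Newton forward-difference form: a_n = -3 + (-9)·C(n-1,1) + 6·C(n-1,3).
At n = 10: n-1 = 9, so a_{10} = -3 - 81 + 504 = 420.

420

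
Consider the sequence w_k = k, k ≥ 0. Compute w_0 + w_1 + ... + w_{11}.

66

Over k = 0..11: Σk = 66.
Total = (1)·66 = 66.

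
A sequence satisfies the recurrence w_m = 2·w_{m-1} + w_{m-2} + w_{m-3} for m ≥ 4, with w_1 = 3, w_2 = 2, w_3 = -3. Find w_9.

Applying the relation repeatedly:
w_4 = -1;  w_5 = -3;  w_6 = -10;  w_7 = -24;  w_8 = -61;  w_9 = -156.

-156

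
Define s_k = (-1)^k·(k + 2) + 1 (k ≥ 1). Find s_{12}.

15

(-1)^12 = 1; k + 2 at k=12 is 14; so s_{12} = 15.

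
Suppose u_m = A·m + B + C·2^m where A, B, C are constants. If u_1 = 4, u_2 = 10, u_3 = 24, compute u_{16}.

At m = 1, 2, 3: A + B + 2C = 4; 2A + B + 4C = 10; 3A + B + 8C = 24.
Subtracting the first from the second: A + 2C = 6.
Subtracting the second from the third: A + 4C = 14.
Solving: C = 4, A = -2, then B = -2.
So u_m = -2·m + (-2) + 4·2^m; at m=16 this is 262110.

262110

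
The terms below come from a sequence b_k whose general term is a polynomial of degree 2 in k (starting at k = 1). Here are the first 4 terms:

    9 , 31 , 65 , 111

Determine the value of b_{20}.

1st diffs: 22, 34, 46.
2nd diffs: 12, 12 (constant).
Newton forward-difference form: b_k = 9 + 22·C(k-1,1) + 12·C(k-1,2).
At k = 20: k-1 = 19, so b_{20} = 9 + 418 + 2052 = 2479.

2479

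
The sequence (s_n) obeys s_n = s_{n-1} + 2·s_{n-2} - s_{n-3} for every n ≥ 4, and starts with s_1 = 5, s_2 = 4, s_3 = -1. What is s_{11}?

s_4 = 2;  s_5 = -4;  s_6 = 1;  s_7 = -9;  s_8 = -3;  s_9 = -22;  s_{10} = -19;  s_{11} = -60.

-60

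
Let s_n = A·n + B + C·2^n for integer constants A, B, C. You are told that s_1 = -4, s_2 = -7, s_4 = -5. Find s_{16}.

65455

Plug in n = 1, 2, 4: A + B + 2C = -4; 2A + B + 4C = -7; 4A + B + 16C = -5.
Subtracting the first from the second: A + 2C = -3.
Subtracting the second from the third: 2A + 12C = 2.
Solving: C = 1, A = -5, then B = -1.
Hence s_{16} = -5·16 + (-1) + 1·65536 = 65455.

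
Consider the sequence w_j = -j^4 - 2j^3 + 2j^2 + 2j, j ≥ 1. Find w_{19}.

-143279

w_{19} = -1·19^4 - 2·19^3 + 2·19^2 + 2·19 = -143279.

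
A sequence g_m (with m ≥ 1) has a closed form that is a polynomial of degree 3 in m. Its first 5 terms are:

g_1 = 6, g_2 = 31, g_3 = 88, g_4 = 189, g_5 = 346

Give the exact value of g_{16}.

9201

1st diffs: 25, 57, 101, 157.
2nd diffs: 32, 44, 56.
3rd diffs: 12, 12 (constant).
Newton forward-difference form: g_m = 6 + 25·C(m-1,1) + 32·C(m-1,2) + 12·C(m-1,3).
At m = 16: m-1 = 15, so g_{16} = 6 + 375 + 3360 + 5460 = 9201.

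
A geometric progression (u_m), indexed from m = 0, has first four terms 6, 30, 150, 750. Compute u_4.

Common ratio r = 5.
u_m = 6·5^(m-0).
u_4 = 6·5^4 = 3750.

3750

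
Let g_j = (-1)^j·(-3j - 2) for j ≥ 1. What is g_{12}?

(-1)^12 = 1; -3j - 2 at j=12 is -38; so g_{12} = -38.

-38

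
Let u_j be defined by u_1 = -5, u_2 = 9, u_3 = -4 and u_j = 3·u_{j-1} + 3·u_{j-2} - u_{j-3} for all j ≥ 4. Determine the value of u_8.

Compute successive terms:
u_4 = 20  u_5 = 39  u_6 = 181  u_7 = 640  u_8 = 2424.

2424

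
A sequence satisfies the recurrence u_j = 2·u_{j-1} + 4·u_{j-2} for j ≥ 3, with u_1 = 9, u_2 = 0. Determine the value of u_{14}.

10616832

u_3 = 36, u_4 = 72, u_5 = 288, …, u_{11} = 313344, u_{12} = 1013760, u_{13} = 3280896, u_{14} = 10616832.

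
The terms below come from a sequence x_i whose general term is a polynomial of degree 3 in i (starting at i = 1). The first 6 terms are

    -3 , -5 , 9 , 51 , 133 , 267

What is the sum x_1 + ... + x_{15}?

23405

1st diffs: -2, 14, 42, 82, 134.
2nd diffs: 16, 28, 40, 52.
3rd diffs: 12, 12, 12 (constant).
Newton forward-difference form: x_i = -3 + (-2)·C(i-1,1) + 16·C(i-1,2) + 12·C(i-1,3).
Continuing: …, 465, 739, 1101, 1563, …, x_{15} = 5793.
Summing i = 1..15 (15 terms) gives 23405.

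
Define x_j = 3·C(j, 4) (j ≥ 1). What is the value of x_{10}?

C(10, 4) = 210, so x_{10} = 630.

630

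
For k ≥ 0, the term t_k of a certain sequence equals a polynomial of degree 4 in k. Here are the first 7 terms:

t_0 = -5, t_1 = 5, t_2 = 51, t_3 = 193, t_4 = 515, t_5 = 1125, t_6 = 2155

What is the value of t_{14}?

49275

1st diffs: 10, 46, 142, 322, 610, 1030.
2nd diffs: 36, 96, 180, 288, 420.
3rd diffs: 60, 84, 108, 132.
4th diffs: 24, 24, 24 (constant).
So t_k = k^4 + 4k^3 - k^2 + 6k - 5.
Evaluating at k = 14 gives t_{14} = 49275.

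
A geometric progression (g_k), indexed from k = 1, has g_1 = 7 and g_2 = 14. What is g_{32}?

15032385536

Common ratio r = 2.
g_k = 7·2^(k-1).
g_{32} = 7·2^31 = 15032385536.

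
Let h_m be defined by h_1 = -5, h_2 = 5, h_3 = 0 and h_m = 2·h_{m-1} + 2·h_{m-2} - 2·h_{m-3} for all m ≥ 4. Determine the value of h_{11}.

8680

Step forward from the initial values:
h_4 = 20;  h_5 = 30;  h_6 = 100;  h_7 = 220;  h_8 = 580;  h_9 = 1400;  h_{10} = 3520;  h_{11} = 8680.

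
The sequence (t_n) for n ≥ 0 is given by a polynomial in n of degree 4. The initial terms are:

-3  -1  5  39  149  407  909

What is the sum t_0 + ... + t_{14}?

1st diffs: 2, 6, 34, 110, 258, 502.
2nd diffs: 4, 28, 76, 148, 244.
3rd diffs: 24, 48, 72, 96.
4th diffs: 24, 24, 24 (constant).
So t_n = n^4 - 2n^3 + n^2 + 2n - 3.
Continuing: …, 1775, 3149, 5199, 8117, …, t_{14} = 33149.
Summing n = 0..14 (15 terms) gives 106817.

106817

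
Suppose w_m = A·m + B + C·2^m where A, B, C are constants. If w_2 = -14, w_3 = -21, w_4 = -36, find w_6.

Plug in m = 2, 3, 4: 2A + B + 4C = -14; 3A + B + 8C = -21; 4A + B + 16C = -36.
Subtracting the first from the second: A + 4C = -7.
Subtracting the second from the third: A + 8C = -15.
Solving: C = -2, A = 1, then B = -8.
Hence w_6 = 1·6 + (-8) + (-2)·64 = -130.

-130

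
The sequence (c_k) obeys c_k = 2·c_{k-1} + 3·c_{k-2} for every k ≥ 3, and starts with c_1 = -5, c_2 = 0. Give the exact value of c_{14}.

-1992900

Step forward from the initial values:
c_3 = -15, c_4 = -30, c_5 = -105, …, c_{11} = -73815, c_{12} = -221430, c_{13} = -664305, c_{14} = -1992900.
(Characteristic roots are 3 and -1.)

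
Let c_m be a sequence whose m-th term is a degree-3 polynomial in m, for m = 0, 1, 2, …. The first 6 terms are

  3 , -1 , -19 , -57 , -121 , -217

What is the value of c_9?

1st diffs: -4, -18, -38, -64, -96.
2nd diffs: -14, -20, -26, -32.
3rd diffs: -6, -6, -6 (constant).
Newton forward-difference form: c_m = 3 + (-4)·C(m,1) + (-14)·C(m,2) + (-6)·C(m,3).
At m = 9: m = 9, so c_9 = 3 - 36 - 504 - 504 = -1041.

-1041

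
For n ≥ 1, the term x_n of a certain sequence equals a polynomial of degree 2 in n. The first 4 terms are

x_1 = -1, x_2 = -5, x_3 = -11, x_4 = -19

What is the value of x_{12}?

1st diffs: -4, -6, -8.
2nd diffs: -2, -2 (constant).
Newton forward-difference form: x_n = -1 + (-4)·C(n-1,1) + (-2)·C(n-1,2).
At n = 12: n-1 = 11, so x_{12} = -1 - 44 - 110 = -155.

-155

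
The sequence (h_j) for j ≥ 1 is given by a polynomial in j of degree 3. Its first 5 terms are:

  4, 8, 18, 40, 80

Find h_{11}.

1st diffs: 4, 10, 22, 40.
2nd diffs: 6, 12, 18.
3rd diffs: 6, 6 (constant).
So h_j = j^3 - 3j^2 + 6j.
Evaluating at j = 11 gives h_{11} = 1034.

1034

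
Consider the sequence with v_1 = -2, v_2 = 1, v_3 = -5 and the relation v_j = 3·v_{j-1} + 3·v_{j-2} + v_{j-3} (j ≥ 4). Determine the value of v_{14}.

-10319195

Iterate the recurrence:
v_4 = -14  v_5 = -56  v_6 = -215  …  v_{11} = -181205  v_{12} = -697154  v_{13} = -2682176  v_{14} = -10319195.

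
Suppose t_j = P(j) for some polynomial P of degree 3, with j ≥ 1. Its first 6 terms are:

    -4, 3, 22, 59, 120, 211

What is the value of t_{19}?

6854

1st diffs: 7, 19, 37, 61, 91.
2nd diffs: 12, 18, 24, 30.
3rd diffs: 6, 6, 6 (constant).
Newton forward-difference form: t_j = -4 + 7·C(j-1,1) + 12·C(j-1,2) + 6·C(j-1,3).
At j = 19: j-1 = 18, so t_{19} = -4 + 126 + 1836 + 4896 = 6854.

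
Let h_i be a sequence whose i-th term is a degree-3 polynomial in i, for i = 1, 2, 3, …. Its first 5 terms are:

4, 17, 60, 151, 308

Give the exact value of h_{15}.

1st diffs: 13, 43, 91, 157.
2nd diffs: 30, 48, 66.
3rd diffs: 18, 18 (constant).
So h_i = 3i^3 - 3i^2 + i + 3.
Evaluating at i = 15 gives h_{15} = 9468.

9468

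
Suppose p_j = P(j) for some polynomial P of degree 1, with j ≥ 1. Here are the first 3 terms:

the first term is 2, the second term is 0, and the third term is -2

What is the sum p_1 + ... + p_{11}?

-88

1st diffs: -2, -2 (constant).
So p_j = -2j + 4.
Continuing: …, -4, -6, -8, -10, …, p_{11} = -18.
Summing j = 1..11 (11 terms) gives -88.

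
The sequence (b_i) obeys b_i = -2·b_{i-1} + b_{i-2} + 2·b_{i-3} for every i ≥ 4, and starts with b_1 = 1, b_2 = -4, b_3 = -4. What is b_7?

-104

Step forward from the initial values:
b_4 = 6; b_5 = -24; b_6 = 46; b_7 = -104.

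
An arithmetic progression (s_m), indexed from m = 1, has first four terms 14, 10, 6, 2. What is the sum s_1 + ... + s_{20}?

-480

Common difference d = -4.
s_m = 14 + (m - 1)·(-4).
s_{20} = -62; S = 20·(14 + (-62))/2 = -480.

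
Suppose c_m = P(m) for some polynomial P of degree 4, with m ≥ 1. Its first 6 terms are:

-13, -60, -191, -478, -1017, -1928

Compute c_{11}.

1st diffs: -47, -131, -287, -539, -911.
2nd diffs: -84, -156, -252, -372.
3rd diffs: -72, -96, -120.
4th diffs: -24, -24 (constant).
Newton forward-difference form: c_m = -13 + (-47)·C(m-1,1) + (-84)·C(m-1,2) + (-72)·C(m-1,3) + (-24)·C(m-1,4).
At m = 11: m-1 = 10, so c_{11} = -13 - 470 - 3780 - 8640 - 5040 = -17943.

-17943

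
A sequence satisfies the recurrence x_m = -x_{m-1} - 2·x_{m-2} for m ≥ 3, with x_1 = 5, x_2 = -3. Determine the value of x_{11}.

x_3 = -7; x_4 = 13; x_5 = 1; x_6 = -27; x_7 = 25; x_8 = 29; x_9 = -79; x_{10} = 21; x_{11} = 137.

137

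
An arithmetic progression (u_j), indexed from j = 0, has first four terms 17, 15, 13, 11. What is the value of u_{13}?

-9

Common difference d = -2.
u_j = 17 + (j - 0)·(-2).
u_{13} = 17 + 13·(-2) = -9.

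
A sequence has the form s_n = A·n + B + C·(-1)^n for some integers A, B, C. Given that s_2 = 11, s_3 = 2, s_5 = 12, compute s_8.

Write the equations: 2A + B + C = 11; 3A + B - C = 2; 5A + B - C = 12.
Subtracting the first from the second: A - 2C = -9.
Subtracting the second from the third: 2A = 10.
Solving: C = 7, A = 5, then B = -6.
So s_n = 5·n + (-6) + 7·(-1)^n; at n=8 this is 41.

41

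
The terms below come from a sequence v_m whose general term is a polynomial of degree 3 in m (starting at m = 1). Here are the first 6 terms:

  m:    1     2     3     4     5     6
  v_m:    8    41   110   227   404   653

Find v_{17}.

11576

1st diffs: 33, 69, 117, 177, 249.
2nd diffs: 36, 48, 60, 72.
3rd diffs: 12, 12, 12 (constant).
Newton forward-difference form: v_m = 8 + 33·C(m-1,1) + 36·C(m-1,2) + 12·C(m-1,3).
At m = 17: m-1 = 16, so v_{17} = 8 + 528 + 4320 + 6720 = 11576.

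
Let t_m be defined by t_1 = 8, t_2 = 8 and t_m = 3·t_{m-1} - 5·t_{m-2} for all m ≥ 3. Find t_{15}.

547184

Step forward from the initial values:
t_3 = -16;  t_4 = -88;  t_5 = -184;  …;  t_{12} = -58288;  t_{13} = -81784;  t_{14} = 46088;  t_{15} = 547184.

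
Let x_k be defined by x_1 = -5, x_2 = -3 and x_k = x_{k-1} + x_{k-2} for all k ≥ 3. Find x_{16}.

Applying the relation repeatedly:
x_3 = -8;  x_4 = -11;  x_5 = -19;  …;  x_{13} = -877;  x_{14} = -1419;  x_{15} = -2296;  x_{16} = -3715.

-3715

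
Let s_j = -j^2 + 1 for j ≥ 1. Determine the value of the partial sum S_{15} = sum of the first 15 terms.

Over j = 1..15: Σj = 120, Σj² = 1240.
Total = (-1)·1240 + (1)·15 = -1225.

-1225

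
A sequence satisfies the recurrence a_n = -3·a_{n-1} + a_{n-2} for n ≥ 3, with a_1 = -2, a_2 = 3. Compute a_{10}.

46764

Applying the relation repeatedly:
a_3 = -11  a_4 = 36  a_5 = -119  a_6 = 393  a_7 = -1298  a_8 = 4287  a_9 = -14159  a_{10} = 46764.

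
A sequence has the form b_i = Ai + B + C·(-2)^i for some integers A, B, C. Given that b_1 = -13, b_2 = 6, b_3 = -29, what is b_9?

The three given values yield: A + B - 2C = -13; 2A + B + 4C = 6; 3A + B - 8C = -29.
Subtracting the first from the second: A + 6C = 19.
Subtracting the second from the third: A - 12C = -35.
Solving: C = 3, A = 1, then B = -8.
So b_i = 1·i + (-8) + 3·(-2)^i; at i=9 this is -1535.

-1535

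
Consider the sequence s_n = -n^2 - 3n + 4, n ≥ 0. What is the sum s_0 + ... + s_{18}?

Over n = 0..18: Σn = 171, Σn² = 2109.
Total = (-1)·2109 + (-3)·171 + (4)·19 = -2546.

-2546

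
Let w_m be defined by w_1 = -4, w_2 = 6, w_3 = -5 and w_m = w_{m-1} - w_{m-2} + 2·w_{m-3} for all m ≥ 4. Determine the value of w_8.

-40

Iterate the recurrence:
w_4 = -19; w_5 = -2; w_6 = 7; w_7 = -29; w_8 = -40.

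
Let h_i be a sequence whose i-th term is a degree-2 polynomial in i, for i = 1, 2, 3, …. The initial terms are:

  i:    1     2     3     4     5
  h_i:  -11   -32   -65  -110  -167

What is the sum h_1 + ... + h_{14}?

1st diffs: -21, -33, -45, -57.
2nd diffs: -12, -12, -12 (constant).
So h_i = -6i^2 - 3i - 2.
Continuing: …, -236, -317, -410, -515, …, h_{14} = -1220.
Summing i = 1..14 (14 terms) gives -6433.

-6433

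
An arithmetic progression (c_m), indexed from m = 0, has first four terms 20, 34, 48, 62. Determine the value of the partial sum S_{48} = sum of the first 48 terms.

Common difference d = 14.
c_m = 20 + (m - 0)·14.
c_{47} = 678; S = 48·(20 + 678)/2 = 16752.

16752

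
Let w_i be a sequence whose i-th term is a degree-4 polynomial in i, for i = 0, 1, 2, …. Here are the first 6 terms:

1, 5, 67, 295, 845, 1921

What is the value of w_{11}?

36895

1st diffs: 4, 62, 228, 550, 1076.
2nd diffs: 58, 166, 322, 526.
3rd diffs: 108, 156, 204.
4th diffs: 48, 48 (constant).
Newton forward-difference form: w_i = 1 + 4·C(i,1) + 58·C(i,2) + 108·C(i,3) + 48·C(i,4).
At i = 11: i = 11, so w_{11} = 1 + 44 + 3190 + 17820 + 15840 = 36895.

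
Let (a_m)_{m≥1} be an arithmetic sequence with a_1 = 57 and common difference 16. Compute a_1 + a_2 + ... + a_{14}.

2254

a_m = 57 + (m - 1)·16.
a_{14} = 265; S = 14·(57 + 265)/2 = 2254.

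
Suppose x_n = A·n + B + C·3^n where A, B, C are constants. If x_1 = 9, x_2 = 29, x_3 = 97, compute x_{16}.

At n = 1, 2, 3: A + B + 3C = 9; 2A + B + 9C = 29; 3A + B + 27C = 97.
Subtracting the first from the second: A + 6C = 20.
Subtracting the second from the third: A + 18C = 68.
Solving: C = 4, A = -4, then B = 1.
So x_n = -4·n + 1 + 4·3^n; at n=16 this is 172186821.

172186821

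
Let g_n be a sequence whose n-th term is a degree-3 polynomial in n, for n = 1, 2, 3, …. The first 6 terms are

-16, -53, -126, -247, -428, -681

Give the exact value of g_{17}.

-11648

1st diffs: -37, -73, -121, -181, -253.
2nd diffs: -36, -48, -60, -72.
3rd diffs: -12, -12, -12 (constant).
Newton forward-difference form: g_n = -16 + (-37)·C(n-1,1) + (-36)·C(n-1,2) + (-12)·C(n-1,3).
At n = 17: n-1 = 16, so g_{17} = -16 - 592 - 4320 - 6720 = -11648.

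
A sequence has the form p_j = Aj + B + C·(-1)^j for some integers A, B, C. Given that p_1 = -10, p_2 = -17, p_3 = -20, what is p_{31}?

-160

Write the equations: A + B - C = -10; 2A + B + C = -17; 3A + B - C = -20.
Subtracting the first from the second: A + 2C = -7.
Subtracting the second from the third: A - 2C = -3.
Solving: C = -1, A = -5, then B = -6.
So p_j = -5·j + (-6) + (-1)·(-1)^j; at j=31 this is -160.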